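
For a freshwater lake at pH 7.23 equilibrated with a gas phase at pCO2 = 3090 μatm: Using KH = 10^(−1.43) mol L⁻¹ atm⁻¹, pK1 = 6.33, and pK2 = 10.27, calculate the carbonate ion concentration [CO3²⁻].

[CO3²⁻] = 0.832 μmol/L

[CO2*] = KH · pCO2 = 10^(−1.43) × 3090×10^-6 = 1.148×10^-4 mol/L
α₀ = 1/(1 + K1/[H⁺] + K1K2/[H⁺]²) = 1/(1 + 10^+0.90 + 10^-2.14) = 0.1117
DIC = [CO2*]/α₀ = 1.148×10^-4 / 0.1117 = 1.028 mmol/L
[CO3²⁻] = α₂·DIC; α₂ = 0.0008094, so [CO3²⁻] = 0.0008094 × 1.028 = 0.000832 mmol/L = 0.832 μmol/L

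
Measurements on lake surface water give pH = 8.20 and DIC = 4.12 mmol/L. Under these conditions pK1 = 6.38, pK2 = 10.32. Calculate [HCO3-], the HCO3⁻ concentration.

α₁ = 1 / (1 + [H⁺]/K1 + K2/[H⁺]) = 1 / (1 + 10^-1.82 + 10^-2.12)
   = 1 / (1 + 0.015136 + 0.0075858) = 1/1.0227 = 0.9778
[HCO3⁻] = α₁ × DIC = 0.9778 × 4.12 = 4.03 mmol/L

[HCO3⁻] = 4.03 mmol/L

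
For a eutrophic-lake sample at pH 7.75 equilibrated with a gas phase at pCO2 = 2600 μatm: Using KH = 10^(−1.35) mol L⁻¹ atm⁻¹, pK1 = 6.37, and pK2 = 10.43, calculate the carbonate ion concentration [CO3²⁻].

[CO3²⁻] = 5.82 μmol/L

[CO2*] = KH · pCO2 = 10^(−1.35) × 2600×10^-6 = 1.161×10^-4 mol/L
α₀ = 1/(1 + K1/[H⁺] + K1K2/[H⁺]²) = 1/(1 + 10^+1.38 + 10^-1.30) = 0.03994
DIC = [CO2*]/α₀ = 1.161×10^-4 / 0.03994 = 2.908 mmol/L
[CO3²⁻] = α₂·DIC; α₂ = 0.002002, so [CO3²⁻] = 0.002002 × 2.908 = 0.00582 mmol/L = 5.82 μmol/L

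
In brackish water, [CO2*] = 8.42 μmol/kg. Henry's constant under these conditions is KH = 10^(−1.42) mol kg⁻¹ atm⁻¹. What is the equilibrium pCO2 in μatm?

pCO2 = 221 μatm

KH = 10^(−1.42) = 3.802×10^-2 mol kg⁻¹ atm⁻¹
pCO2 = [CO2*]/KH = 8.42×10^-6 / 3.802×10^-2 = 2.21×10^-4 atm = 221 μatm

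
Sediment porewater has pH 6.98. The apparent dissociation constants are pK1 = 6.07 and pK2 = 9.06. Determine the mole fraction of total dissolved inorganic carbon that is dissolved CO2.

α₀ = 1 / (1 + K1/[H⁺] + K1K2/[H⁺]²) = 1 / (1 + 10^+0.91 + 10^-1.17)
   = 1 / (1 + 8.1283 + 0.067608) = 1/9.1959 = 0.1087

α₀ = 0.109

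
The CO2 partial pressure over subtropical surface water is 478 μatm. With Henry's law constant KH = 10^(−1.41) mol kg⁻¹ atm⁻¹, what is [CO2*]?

[CO2*] = 18.6 μmol/kg

KH = 10^(−1.41) = 3.890×10^-2 mol kg⁻¹ atm⁻¹
[CO2*] = KH · pCO2 = 3.890×10^-2 × 478×10^-6 atm = 1.86×10^-5 mol/kg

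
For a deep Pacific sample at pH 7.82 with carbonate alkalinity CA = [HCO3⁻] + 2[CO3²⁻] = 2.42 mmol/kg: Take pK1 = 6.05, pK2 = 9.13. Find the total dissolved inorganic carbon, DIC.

CA = [HCO3⁻] + 2[CO3²⁻] = (α₁ + 2α₂)·DIC
At pH 7.82: [H⁺]/K1 = 10^-1.77 = 0.016982, K2/[H⁺] = 10^-1.31 = 0.048978
α₁ = 1/(1 + 0.016982 + 0.048978) = 1/1.0660 = 0.9381; α₂ = α₁·K2/[H⁺] = 0.04595
α₁ + 2α₂ = 1.0300
DIC = CA / (α₁ + 2α₂) = 2.42 / 1.0300 = 2.35 mmol/kg

DIC = 2.35 mmol/kg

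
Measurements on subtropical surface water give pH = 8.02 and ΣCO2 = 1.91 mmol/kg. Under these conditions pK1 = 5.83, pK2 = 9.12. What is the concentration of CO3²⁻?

[CO3²⁻] = 0.140 mmol/kg

α₂ = 1 / (1 + [H⁺]/K2 + [H⁺]²/(K1K2)) = 1 / (1 + 10^+1.10 + 10^-1.09)
   = 1 / (1 + 12.589 + 0.081283) = 1/13.671 = 0.07315
[CO3²⁻] = α₂ × DIC = 0.07315 × 1.91 = 0.140 mmol/kg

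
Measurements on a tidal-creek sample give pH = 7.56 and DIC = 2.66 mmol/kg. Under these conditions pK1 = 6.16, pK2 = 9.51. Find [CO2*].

[CO2*] = 0.101 mmol/kg

α₀ = 1 / (1 + K1/[H⁺] + K1K2/[H⁺]²) = 1 / (1 + 10^+1.40 + 10^-0.55)
   = 1 / (1 + 25.119 + 0.28184) = 1/26.401 = 0.03788
[CO2*] = α₀ × DIC = 0.03788 × 2.66 = 0.101 mmol/kg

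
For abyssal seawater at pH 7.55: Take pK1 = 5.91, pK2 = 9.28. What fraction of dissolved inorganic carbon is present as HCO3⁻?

α₁ = 0.960

α₁ = 1 / (1 + [H⁺]/K1 + K2/[H⁺]) = 1 / (1 + 10^-1.64 + 10^-1.73)
   = 1 / (1 + 0.022909 + 0.018621) = 1/1.0415 = 0.9601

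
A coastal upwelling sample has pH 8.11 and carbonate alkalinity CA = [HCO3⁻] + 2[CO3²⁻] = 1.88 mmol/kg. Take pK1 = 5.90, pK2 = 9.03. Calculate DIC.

DIC = 1.71 mmol/kg

CA = [HCO3⁻] + 2[CO3²⁻] = (α₁ + 2α₂)·DIC
At pH 8.11: [H⁺]/K1 = 10^-2.21 = 0.0061660, K2/[H⁺] = 10^-0.92 = 0.12023
α₁ = 1/(1 + 0.0061660 + 0.12023) = 1/1.1264 = 0.8878; α₂ = α₁·K2/[H⁺] = 0.1067
α₁ + 2α₂ = 1.1013
DIC = CA / (α₁ + 2α₂) = 1.88 / 1.1013 = 1.71 mmol/kg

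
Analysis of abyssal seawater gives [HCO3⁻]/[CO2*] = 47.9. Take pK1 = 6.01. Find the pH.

From K1 = [H⁺][HCO3⁻]/[CO2*]:  pH = pK1 + log₁₀([HCO3⁻]/[CO2*])
log₁₀(47.9) = +1.680
pH = 6.01 + (+1.680) = 7.69

pH = 7.69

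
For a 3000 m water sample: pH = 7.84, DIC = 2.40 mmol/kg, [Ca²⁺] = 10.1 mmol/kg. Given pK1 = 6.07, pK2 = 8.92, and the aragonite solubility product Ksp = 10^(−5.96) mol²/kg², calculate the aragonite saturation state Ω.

Ω = 1.67

α₂ = 1 / (1 + [H⁺]/K2 + [H⁺]²/(K1K2)) = 1 / (1 + 10^+1.08 + 10^-0.69)
   = 1 / (1 + 12.023 + 0.20417) = 1/13.227 = 0.07560
[CO3²⁻] = α₂ × DIC = 0.07560 × 2.40 = 0.1814 mmol/kg
Ksp = 10^(−5.96) = 1.096×10^-6
Ω = [Ca²⁺][CO3²⁻]/Ksp = (10.1×10^-3)(1.814×10^-4) / 1.096×10^-6 = 1.67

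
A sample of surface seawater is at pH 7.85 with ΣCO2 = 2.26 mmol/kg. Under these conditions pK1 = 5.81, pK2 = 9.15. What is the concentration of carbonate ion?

[CO3²⁻] = 0.107 mmol/kg

α₂ = 1 / (1 + [H⁺]/K2 + [H⁺]²/(K1K2)) = 1 / (1 + 10^+1.30 + 10^-0.74)
   = 1 / (1 + 19.953 + 0.18197) = 1/21.135 = 0.04732
[CO3²⁻] = α₂ × DIC = 0.04732 × 2.26 = 0.107 mmol/kg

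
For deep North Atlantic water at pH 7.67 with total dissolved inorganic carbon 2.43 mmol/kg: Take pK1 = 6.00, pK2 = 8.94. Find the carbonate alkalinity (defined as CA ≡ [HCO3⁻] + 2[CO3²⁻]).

CA = 2.50 mmol/kg

CA = [HCO3⁻] + 2[CO3²⁻] = (α₁ + 2α₂)·DIC
At pH 7.67: [H⁺]/K1 = 10^-1.67 = 0.021380, K2/[H⁺] = 10^-1.27 = 0.053703
α₁ = 1/(1 + 0.021380 + 0.053703) = 1/1.0751 = 0.9302; α₂ = α₁·K2/[H⁺] = 0.04995
α₁ + 2α₂ = 1.0301
CA = 1.0301 × 2.43 = 2.50 mmol/kg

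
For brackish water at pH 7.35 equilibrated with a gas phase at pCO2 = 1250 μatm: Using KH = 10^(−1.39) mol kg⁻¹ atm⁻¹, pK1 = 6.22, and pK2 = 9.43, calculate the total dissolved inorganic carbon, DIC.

DIC = 0.744 mmol/kg

[CO2*] = KH · pCO2 = 10^(−1.39) × 1250×10^-6 = 5.092×10^-5 mol/kg
α₀ = 1/(1 + K1/[H⁺] + K1K2/[H⁺]²) = 1/(1 + 10^+1.13 + 10^-0.95) = 0.06848
DIC = [CO2*]/α₀ = 5.092×10^-5 / 0.06848 = 0.744 mmol/kg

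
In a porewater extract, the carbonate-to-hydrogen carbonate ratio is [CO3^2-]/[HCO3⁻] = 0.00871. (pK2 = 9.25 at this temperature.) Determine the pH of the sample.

From K2 = [H⁺][CO3^2-]/[HCO3⁻]:  pH = pK2 + log₁₀([CO3^2-]/[HCO3⁻])
log₁₀(0.00871) = -2.060
pH = 9.25 + (-2.060) = 7.19

pH = 7.19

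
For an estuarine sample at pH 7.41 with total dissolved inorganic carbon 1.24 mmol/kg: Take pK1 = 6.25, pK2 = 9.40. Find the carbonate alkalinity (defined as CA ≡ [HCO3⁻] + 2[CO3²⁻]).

CA = [HCO3⁻] + 2[CO3²⁻] = (α₁ + 2α₂)·DIC
At pH 7.41: [H⁺]/K1 = 10^-1.16 = 0.069183, K2/[H⁺] = 10^-1.99 = 0.010233
α₁ = 1/(1 + 0.069183 + 0.010233) = 1/1.0794 = 0.9264; α₂ = α₁·K2/[H⁺] = 0.009480
α₁ + 2α₂ = 0.9454
CA = 0.9454 × 1.24 = 1.17 mmol/kg

CA = 1.17 mmol/kg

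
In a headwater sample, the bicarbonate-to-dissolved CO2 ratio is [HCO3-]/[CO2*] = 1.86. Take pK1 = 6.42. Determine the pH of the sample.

pH = 6.69

From K1 = [H⁺][HCO3-]/[CO2*]:  pH = pK1 + log₁₀([HCO3-]/[CO2*])
log₁₀(1.86) = +0.270
pH = 6.42 + (+0.270) = 6.69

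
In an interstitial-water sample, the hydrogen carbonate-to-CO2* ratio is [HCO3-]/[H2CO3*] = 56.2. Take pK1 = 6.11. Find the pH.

From K1 = [H⁺][HCO3-]/[H2CO3*]:  pH = pK1 + log₁₀([HCO3-]/[H2CO3*])
log₁₀(56.2) = +1.750
pH = 6.11 + (+1.750) = 7.86

pH = 7.86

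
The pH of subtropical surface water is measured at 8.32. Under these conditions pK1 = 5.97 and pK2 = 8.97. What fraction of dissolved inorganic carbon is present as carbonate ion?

α₂ = 1 / (1 + [H⁺]/K2 + [H⁺]²/(K1K2)) = 1 / (1 + 10^+0.65 + 10^-1.70)
   = 1 / (1 + 4.4668 + 0.019953) = 1/5.4868 = 0.1823

α₂ = 0.182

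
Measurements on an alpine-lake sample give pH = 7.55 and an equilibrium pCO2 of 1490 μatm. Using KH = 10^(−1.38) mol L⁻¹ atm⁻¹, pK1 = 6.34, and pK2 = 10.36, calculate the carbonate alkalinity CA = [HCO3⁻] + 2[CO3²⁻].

[CO2*] = KH · pCO2 = 10^(−1.38) × 1490×10^-6 = 6.211×10^-5 mol/L
α₀ = 1/(1 + K1/[H⁺] + K1K2/[H⁺]²) = 1/(1 + 10^+1.21 + 10^-1.60) = 0.05799
DIC = [CO2*]/α₀ = 6.211×10^-5 / 0.05799 = 1.071 mmol/L
CA = (α₁ + 2α₂)·DIC = (0.9405 + 2×0.001457) × 1.071 = 1.01 mmol/L

CA = 1.01 mmol/L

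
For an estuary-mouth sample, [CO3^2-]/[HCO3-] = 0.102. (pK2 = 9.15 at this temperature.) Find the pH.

From K2 = [H⁺][CO3^2-]/[HCO3-]:  pH = pK2 + log₁₀([CO3^2-]/[HCO3-])
log₁₀(0.102) = -0.991
pH = 9.15 + (-0.991) = 8.16

pH = 8.16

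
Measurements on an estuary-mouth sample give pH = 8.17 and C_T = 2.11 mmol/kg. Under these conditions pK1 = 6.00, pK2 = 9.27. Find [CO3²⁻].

[CO3²⁻] = 0.154 mmol/kg

α₂ = 1 / (1 + [H⁺]/K2 + [H⁺]²/(K1K2)) = 1 / (1 + 10^+1.10 + 10^-1.07)
   = 1 / (1 + 12.589 + 0.085114) = 1/13.674 = 0.07313
[CO3²⁻] = α₂ × DIC = 0.07313 × 2.11 = 0.154 mmol/kg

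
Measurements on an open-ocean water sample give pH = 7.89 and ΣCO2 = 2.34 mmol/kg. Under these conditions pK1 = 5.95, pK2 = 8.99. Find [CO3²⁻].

α₂ = 1 / (1 + [H⁺]/K2 + [H⁺]²/(K1K2)) = 1 / (1 + 10^+1.10 + 10^-0.84)
   = 1 / (1 + 12.589 + 0.14454) = 1/13.734 = 0.07281
[CO3²⁻] = α₂ × DIC = 0.07281 × 2.34 = 0.170 mmol/kg

[CO3²⁻] = 0.170 mmol/kg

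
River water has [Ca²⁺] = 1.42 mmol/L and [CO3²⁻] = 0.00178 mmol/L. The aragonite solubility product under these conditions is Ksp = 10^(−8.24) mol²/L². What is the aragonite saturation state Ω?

Ω = 0.439

Ksp = 10^(−8.24) = 5.754×10^-9
Ω = [Ca²⁺][CO3²⁻]/Ksp = (1.42×10^-3)(0.00178×10^-3) / 5.754×10^-9 = 0.439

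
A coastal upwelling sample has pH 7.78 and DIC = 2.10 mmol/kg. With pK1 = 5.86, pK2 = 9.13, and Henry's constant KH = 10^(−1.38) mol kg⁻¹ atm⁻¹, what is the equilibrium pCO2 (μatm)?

pCO2 = 573 μatm

α₀ = 1 / (1 + K1/[H⁺] + K1K2/[H⁺]²) = 1 / (1 + 10^+1.92 + 10^+0.57)
   = 1 / (1 + 83.176 + 3.7154) = 1/87.892 = 0.01138
[CO2*] = α₀ × DIC = 0.01138 × 2.10 = 0.02389 mmol/kg
pCO2 = [CO2*]/KH = 2.389×10^-5 / 4.169×10^-2 = 573 μatm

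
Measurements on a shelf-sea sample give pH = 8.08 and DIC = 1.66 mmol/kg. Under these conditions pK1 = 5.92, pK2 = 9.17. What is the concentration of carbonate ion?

α₂ = 1 / (1 + [H⁺]/K2 + [H⁺]²/(K1K2)) = 1 / (1 + 10^+1.09 + 10^-1.07)
   = 1 / (1 + 12.303 + 0.085114) = 1/13.388 = 0.07469
[CO3²⁻] = α₂ × DIC = 0.07469 × 1.66 = 0.124 mmol/kg

[CO3²⁻] = 0.124 mmol/kg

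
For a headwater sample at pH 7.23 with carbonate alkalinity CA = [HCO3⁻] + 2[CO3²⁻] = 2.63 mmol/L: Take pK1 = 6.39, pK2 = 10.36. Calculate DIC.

DIC = 3.01 mmol/L

CA = [HCO3⁻] + 2[CO3²⁻] = (α₁ + 2α₂)·DIC
At pH 7.23: [H⁺]/K1 = 10^-0.84 = 0.14454, K2/[H⁺] = 10^-3.13 = 0.00074131
α₁ = 1/(1 + 0.14454 + 0.00074131) = 1/1.1453 = 0.8731; α₂ = α₁·K2/[H⁺] = 0.0006473
α₁ + 2α₂ = 0.8744
DIC = CA / (α₁ + 2α₂) = 2.63 / 0.8744 = 3.01 mmol/L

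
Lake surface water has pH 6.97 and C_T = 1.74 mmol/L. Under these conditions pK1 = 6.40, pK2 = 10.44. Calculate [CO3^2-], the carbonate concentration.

α₂ = 1 / (1 + [H⁺]/K2 + [H⁺]²/(K1K2)) = 1 / (1 + 10^+3.47 + 10^+2.90)
   = 1 / (1 + 2951.2 + 794.33) = 1/3746.5 = 0.0002669
[CO3²⁻] = α₂ × DIC = 0.0002669 × 1.74 = 0.000464 mmol/L = 0.464 μmol/L

[CO3²⁻] = 0.464 μmol/L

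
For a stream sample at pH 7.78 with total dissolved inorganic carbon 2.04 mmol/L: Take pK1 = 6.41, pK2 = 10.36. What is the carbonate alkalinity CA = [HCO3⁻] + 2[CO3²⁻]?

CA = [HCO3⁻] + 2[CO3²⁻] = (α₁ + 2α₂)·DIC
At pH 7.78: [H⁺]/K1 = 10^-1.37 = 0.042658, K2/[H⁺] = 10^-2.58 = 0.0026303
α₁ = 1/(1 + 0.042658 + 0.0026303) = 1/1.0453 = 0.9567; α₂ = α₁·K2/[H⁺] = 0.002516
α₁ + 2α₂ = 0.9617
CA = 0.9617 × 2.04 = 1.96 mmol/L

CA = 1.96 mmol/L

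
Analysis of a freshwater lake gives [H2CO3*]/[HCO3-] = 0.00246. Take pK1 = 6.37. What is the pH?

pH = 8.98

From K1 = [H⁺][HCO3-]/[H2CO3*]:  pH = pK1 − log₁₀([H2CO3*]/[HCO3-])
log₁₀(0.00246) = -2.609
pH = 6.37 − (-2.609) = 8.98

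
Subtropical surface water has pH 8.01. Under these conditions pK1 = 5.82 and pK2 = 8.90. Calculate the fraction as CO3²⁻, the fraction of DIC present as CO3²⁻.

α₂ = 1 / (1 + [H⁺]/K2 + [H⁺]²/(K1K2)) = 1 / (1 + 10^+0.89 + 10^-1.30)
   = 1 / (1 + 7.7625 + 0.050119) = 1/8.8126 = 0.1135

α₂ = 0.113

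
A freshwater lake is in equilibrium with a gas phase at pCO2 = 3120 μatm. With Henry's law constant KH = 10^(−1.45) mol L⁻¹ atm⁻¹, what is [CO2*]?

[CO2*] = 111 μmol/L

KH = 10^(−1.45) = 3.548×10^-2 mol L⁻¹ atm⁻¹
[CO2*] = KH · pCO2 = 3.548×10^-2 × 3120×10^-6 atm = 1.11×10^-4 mol/L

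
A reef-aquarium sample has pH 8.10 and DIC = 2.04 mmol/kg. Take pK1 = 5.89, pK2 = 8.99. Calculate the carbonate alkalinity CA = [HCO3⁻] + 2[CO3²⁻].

CA = [HCO3⁻] + 2[CO3²⁻] = (α₁ + 2α₂)·DIC
At pH 8.10: [H⁺]/K1 = 10^-2.21 = 0.0061660, K2/[H⁺] = 10^-0.89 = 0.12882
α₁ = 1/(1 + 0.0061660 + 0.12882) = 1/1.1350 = 0.8811; α₂ = α₁·K2/[H⁺] = 0.1135
α₁ + 2α₂ = 1.1081
CA = 1.1081 × 2.04 = 2.26 mmol/kg

CA = 2.26 mmol/kg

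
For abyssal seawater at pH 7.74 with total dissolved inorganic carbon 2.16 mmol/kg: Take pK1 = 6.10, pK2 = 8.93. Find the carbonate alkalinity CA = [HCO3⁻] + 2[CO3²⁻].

CA = 2.24 mmol/kg

CA = [HCO3⁻] + 2[CO3²⁻] = (α₁ + 2α₂)·DIC
At pH 7.74: [H⁺]/K1 = 10^-1.64 = 0.022909, K2/[H⁺] = 10^-1.19 = 0.064565
α₁ = 1/(1 + 0.022909 + 0.064565) = 1/1.0875 = 0.9196; α₂ = α₁·K2/[H⁺] = 0.05937
α₁ + 2α₂ = 1.0383
CA = 1.0383 × 2.16 = 2.24 mmol/kg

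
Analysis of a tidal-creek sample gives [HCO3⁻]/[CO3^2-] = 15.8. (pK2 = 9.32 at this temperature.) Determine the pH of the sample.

pH = 8.12

From K2 = [H⁺][CO3^2-]/[HCO3⁻]:  pH = pK2 − log₁₀([HCO3⁻]/[CO3^2-])
log₁₀(15.8) = +1.199
pH = 9.32 − (+1.199) = 8.12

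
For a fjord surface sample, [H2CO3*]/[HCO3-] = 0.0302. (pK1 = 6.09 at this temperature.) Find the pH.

pH = 7.61

From K1 = [H⁺][HCO3-]/[H2CO3*]:  pH = pK1 − log₁₀([H2CO3*]/[HCO3-])
log₁₀(0.0302) = -1.520
pH = 6.09 − (-1.520) = 7.61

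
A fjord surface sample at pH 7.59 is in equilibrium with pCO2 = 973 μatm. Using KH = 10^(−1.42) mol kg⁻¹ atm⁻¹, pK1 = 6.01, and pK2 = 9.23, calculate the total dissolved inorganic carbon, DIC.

DIC = 1.48 mmol/kg

[CO2*] = KH · pCO2 = 10^(−1.42) × 973×10^-6 = 3.699×10^-5 mol/kg
α₀ = 1/(1 + K1/[H⁺] + K1K2/[H⁺]²) = 1/(1 + 10^+1.58 + 10^-0.06) = 0.02507
DIC = [CO2*]/α₀ = 3.699×10^-5 / 0.02507 = 1.48 mmol/kg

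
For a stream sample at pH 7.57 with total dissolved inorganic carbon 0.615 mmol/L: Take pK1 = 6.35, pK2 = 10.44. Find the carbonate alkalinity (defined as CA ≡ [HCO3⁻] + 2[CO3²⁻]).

CA = [HCO3⁻] + 2[CO3²⁻] = (α₁ + 2α₂)·DIC
At pH 7.57: [H⁺]/K1 = 10^-1.22 = 0.060256, K2/[H⁺] = 10^-2.87 = 0.0013490
α₁ = 1/(1 + 0.060256 + 0.0013490) = 1/1.0616 = 0.9420; α₂ = α₁·K2/[H⁺] = 0.001271
α₁ + 2α₂ = 0.9445
CA = 0.9445 × 0.615 = 0.581 mmol/L

CA = 0.581 mmol/L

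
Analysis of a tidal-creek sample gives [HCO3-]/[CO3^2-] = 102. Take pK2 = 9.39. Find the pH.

From K2 = [H⁺][CO3^2-]/[HCO3-]:  pH = pK2 − log₁₀([HCO3-]/[CO3^2-])
log₁₀(102) = +2.009
pH = 9.39 − (+2.009) = 7.38

pH = 7.38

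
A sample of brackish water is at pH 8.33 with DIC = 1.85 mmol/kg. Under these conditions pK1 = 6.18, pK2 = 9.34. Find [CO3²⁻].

α₂ = 1 / (1 + [H⁺]/K2 + [H⁺]²/(K1K2)) = 1 / (1 + 10^+1.01 + 10^-1.14)
   = 1 / (1 + 10.233 + 0.072444) = 1/11.305 = 0.08845
[CO3²⁻] = α₂ × DIC = 0.08845 × 1.85 = 0.164 mmol/kg

[CO3²⁻] = 0.164 mmol/kg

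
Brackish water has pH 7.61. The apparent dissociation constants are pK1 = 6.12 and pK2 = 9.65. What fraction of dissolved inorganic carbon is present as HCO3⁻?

α₁ = 1 / (1 + [H⁺]/K1 + K2/[H⁺]) = 1 / (1 + 10^-1.49 + 10^-2.04)
   = 1 / (1 + 0.032359 + 0.0091201) = 1/1.0415 = 0.9602

α₁ = 0.960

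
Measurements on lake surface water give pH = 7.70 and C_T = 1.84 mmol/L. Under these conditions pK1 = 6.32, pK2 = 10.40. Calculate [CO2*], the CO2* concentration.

[CO2*] = 0.0735 mmol/L

α₀ = 1 / (1 + K1/[H⁺] + K1K2/[H⁺]²) = 1 / (1 + 10^+1.38 + 10^-1.32)
   = 1 / (1 + 23.988 + 0.047863) = 1/25.036 = 0.03994
[CO2*] = α₀ × DIC = 0.03994 × 1.84 = 0.0735 mmol/L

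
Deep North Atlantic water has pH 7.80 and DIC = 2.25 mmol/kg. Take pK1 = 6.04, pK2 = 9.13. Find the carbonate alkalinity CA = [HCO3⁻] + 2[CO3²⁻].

CA = 2.31 mmol/kg

CA = [HCO3⁻] + 2[CO3²⁻] = (α₁ + 2α₂)·DIC
At pH 7.80: [H⁺]/K1 = 10^-1.76 = 0.017378, K2/[H⁺] = 10^-1.33 = 0.046774
α₁ = 1/(1 + 0.017378 + 0.046774) = 1/1.0642 = 0.9397; α₂ = α₁·K2/[H⁺] = 0.04395
α₁ + 2α₂ = 1.0276
CA = 1.0276 × 2.25 = 2.31 mmol/kg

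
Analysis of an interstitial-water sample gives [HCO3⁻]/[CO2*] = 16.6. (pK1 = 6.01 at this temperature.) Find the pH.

From K1 = [H⁺][HCO3⁻]/[CO2*]:  pH = pK1 + log₁₀([HCO3⁻]/[CO2*])
log₁₀(16.6) = +1.220
pH = 6.01 + (+1.220) = 7.23

pH = 7.23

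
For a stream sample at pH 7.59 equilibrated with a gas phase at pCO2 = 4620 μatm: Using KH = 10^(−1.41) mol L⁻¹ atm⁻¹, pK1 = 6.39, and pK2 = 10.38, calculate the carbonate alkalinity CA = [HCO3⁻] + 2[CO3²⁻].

CA = 2.86 mmol/L

[CO2*] = KH · pCO2 = 10^(−1.41) × 4620×10^-6 = 1.797×10^-4 mol/L
α₀ = 1/(1 + K1/[H⁺] + K1K2/[H⁺]²) = 1/(1 + 10^+1.20 + 10^-1.59) = 0.05926
DIC = [CO2*]/α₀ = 1.797×10^-4 / 0.05926 = 3.033 mmol/L
CA = (α₁ + 2α₂)·DIC = (0.9392 + 2×0.001523) × 3.033 = 2.86 mmol/L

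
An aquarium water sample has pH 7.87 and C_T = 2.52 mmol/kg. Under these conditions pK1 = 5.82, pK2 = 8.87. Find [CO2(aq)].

[CO2*] = 0.0203 mmol/kg

α₀ = 1 / (1 + K1/[H⁺] + K1K2/[H⁺]²) = 1 / (1 + 10^+2.05 + 10^+1.05)
   = 1 / (1 + 112.20 + 11.220) = 1/124.42 = 0.008037
[CO2*] = α₀ × DIC = 0.008037 × 2.52 = 0.0203 mmol/kg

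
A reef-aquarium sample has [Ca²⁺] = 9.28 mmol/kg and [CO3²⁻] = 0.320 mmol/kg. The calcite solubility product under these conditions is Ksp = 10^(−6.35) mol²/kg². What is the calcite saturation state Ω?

Ω = 6.65

Ksp = 10^(−6.35) = 4.467×10^-7
Ω = [Ca²⁺][CO3²⁻]/Ksp = (9.28×10^-3)(0.320×10^-3) / 4.467×10^-7 = 6.65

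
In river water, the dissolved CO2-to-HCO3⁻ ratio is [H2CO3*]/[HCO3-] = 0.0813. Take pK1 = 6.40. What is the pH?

pH = 7.49

From K1 = [H⁺][HCO3-]/[H2CO3*]:  pH = pK1 − log₁₀([H2CO3*]/[HCO3-])
log₁₀(0.0813) = -1.090
pH = 6.40 − (-1.090) = 7.49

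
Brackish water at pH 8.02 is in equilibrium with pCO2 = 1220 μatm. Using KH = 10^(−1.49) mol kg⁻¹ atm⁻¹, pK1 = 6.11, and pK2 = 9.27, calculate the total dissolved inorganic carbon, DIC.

DIC = 3.43 mmol/kg

[CO2*] = KH · pCO2 = 10^(−1.49) × 1220×10^-6 = 3.948×10^-5 mol/kg
α₀ = 1/(1 + K1/[H⁺] + K1K2/[H⁺]²) = 1/(1 + 10^+1.91 + 10^+0.66) = 0.01151
DIC = [CO2*]/α₀ = 3.948×10^-5 / 0.01151 = 3.43 mmol/kg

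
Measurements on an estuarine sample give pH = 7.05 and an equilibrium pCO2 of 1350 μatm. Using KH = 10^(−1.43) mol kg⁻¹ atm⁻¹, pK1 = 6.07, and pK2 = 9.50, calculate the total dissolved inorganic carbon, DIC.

DIC = 0.531 mmol/kg

[CO2*] = KH · pCO2 = 10^(−1.43) × 1350×10^-6 = 5.016×10^-5 mol/kg
α₀ = 1/(1 + K1/[H⁺] + K1K2/[H⁺]²) = 1/(1 + 10^+0.98 + 10^-1.47) = 0.09448
DIC = [CO2*]/α₀ = 5.016×10^-5 / 0.09448 = 0.531 mmol/kg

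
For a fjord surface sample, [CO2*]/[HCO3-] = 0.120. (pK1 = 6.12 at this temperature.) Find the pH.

pH = 7.04

From K1 = [H⁺][HCO3-]/[CO2*]:  pH = pK1 − log₁₀([CO2*]/[HCO3-])
log₁₀(0.120) = -0.921
pH = 6.12 − (-0.921) = 7.04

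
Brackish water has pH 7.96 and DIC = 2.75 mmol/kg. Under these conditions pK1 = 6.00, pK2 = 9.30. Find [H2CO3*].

[CO2*] = 0.0285 mmol/kg

α₀ = 1 / (1 + K1/[H⁺] + K1K2/[H⁺]²) = 1 / (1 + 10^+1.96 + 10^+0.62)
   = 1 / (1 + 91.201 + 4.1687) = 1/96.370 = 0.01038
[CO2*] = α₀ × DIC = 0.01038 × 2.75 = 0.0285 mmol/kg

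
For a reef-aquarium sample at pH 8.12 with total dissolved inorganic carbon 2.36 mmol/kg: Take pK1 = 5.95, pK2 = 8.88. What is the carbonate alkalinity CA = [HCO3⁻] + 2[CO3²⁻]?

CA = [HCO3⁻] + 2[CO3²⁻] = (α₁ + 2α₂)·DIC
At pH 8.12: [H⁺]/K1 = 10^-2.17 = 0.0067608, K2/[H⁺] = 10^-0.76 = 0.17378
α₁ = 1/(1 + 0.0067608 + 0.17378) = 1/1.1805 = 0.8471; α₂ = α₁·K2/[H⁺] = 0.1472
α₁ + 2α₂ = 1.1415
CA = 1.1415 × 2.36 = 2.69 mmol/kg

CA = 2.69 mmol/kg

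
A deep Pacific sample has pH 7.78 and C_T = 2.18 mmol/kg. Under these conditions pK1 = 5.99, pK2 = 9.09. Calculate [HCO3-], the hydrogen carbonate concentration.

[HCO3⁻] = 2.05 mmol/kg

α₁ = 1 / (1 + [H⁺]/K1 + K2/[H⁺]) = 1 / (1 + 10^-1.79 + 10^-1.31)
   = 1 / (1 + 0.016218 + 0.048978) = 1/1.0652 = 0.9388
[HCO3⁻] = α₁ × DIC = 0.9388 × 2.18 = 2.05 mmol/kg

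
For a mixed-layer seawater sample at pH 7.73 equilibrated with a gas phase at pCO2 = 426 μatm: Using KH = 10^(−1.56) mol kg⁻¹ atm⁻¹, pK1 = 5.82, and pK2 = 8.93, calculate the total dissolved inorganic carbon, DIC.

DIC = 1.03 mmol/kg

[CO2*] = KH · pCO2 = 10^(−1.56) × 426×10^-6 = 1.173×10^-5 mol/kg
α₀ = 1/(1 + K1/[H⁺] + K1K2/[H⁺]²) = 1/(1 + 10^+1.91 + 10^+0.71) = 0.01144
DIC = [CO2*]/α₀ = 1.173×10^-5 / 0.01144 = 1.03 mmol/kg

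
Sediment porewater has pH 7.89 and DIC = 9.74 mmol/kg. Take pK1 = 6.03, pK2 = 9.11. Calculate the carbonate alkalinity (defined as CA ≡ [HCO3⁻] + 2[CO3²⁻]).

CA = [HCO3⁻] + 2[CO3²⁻] = (α₁ + 2α₂)·DIC
At pH 7.89: [H⁺]/K1 = 10^-1.86 = 0.013804, K2/[H⁺] = 10^-1.22 = 0.060256
α₁ = 1/(1 + 0.013804 + 0.060256) = 1/1.0741 = 0.9310; α₂ = α₁·K2/[H⁺] = 0.05610
α₁ + 2α₂ = 1.0432
CA = 1.0432 × 9.74 = 10.2 mmol/kg

CA = 10.2 mmol/kg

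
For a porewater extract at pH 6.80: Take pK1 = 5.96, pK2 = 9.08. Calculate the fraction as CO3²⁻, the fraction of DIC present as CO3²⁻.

α₂ = 1 / (1 + [H⁺]/K2 + [H⁺]²/(K1K2)) = 1 / (1 + 10^+2.28 + 10^+1.44)
   = 1 / (1 + 190.55 + 27.542) = 1/219.09 = 0.004564

α₂ = 0.00456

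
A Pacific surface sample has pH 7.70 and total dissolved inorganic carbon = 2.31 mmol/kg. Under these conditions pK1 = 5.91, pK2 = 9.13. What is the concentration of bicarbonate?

[HCO3⁻] = 2.19 mmol/kg

α₁ = 1 / (1 + [H⁺]/K1 + K2/[H⁺]) = 1 / (1 + 10^-1.79 + 10^-1.43)
   = 1 / (1 + 0.016218 + 0.037154) = 1/1.0534 = 0.9493
[HCO3⁻] = α₁ × DIC = 0.9493 × 2.31 = 2.19 mmol/kg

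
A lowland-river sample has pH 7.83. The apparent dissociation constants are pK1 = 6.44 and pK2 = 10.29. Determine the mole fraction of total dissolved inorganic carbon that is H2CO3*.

α₀ = 0.0390

α₀ = 1 / (1 + K1/[H⁺] + K1K2/[H⁺]²) = 1 / (1 + 10^+1.39 + 10^-1.07)
   = 1 / (1 + 24.547 + 0.085114) = 1/25.632 = 0.03901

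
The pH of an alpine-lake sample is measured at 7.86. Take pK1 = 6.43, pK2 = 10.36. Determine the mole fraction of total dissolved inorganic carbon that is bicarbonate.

α₁ = 1 / (1 + [H⁺]/K1 + K2/[H⁺]) = 1 / (1 + 10^-1.43 + 10^-2.50)
   = 1 / (1 + 0.037154 + 0.0031623) = 1/1.0403 = 0.9612

α₁ = 0.961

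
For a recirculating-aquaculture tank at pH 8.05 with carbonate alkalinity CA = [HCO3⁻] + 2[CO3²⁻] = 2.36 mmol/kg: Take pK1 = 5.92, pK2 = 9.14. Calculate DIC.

DIC = 2.21 mmol/kg

CA = [HCO3⁻] + 2[CO3²⁻] = (α₁ + 2α₂)·DIC
At pH 8.05: [H⁺]/K1 = 10^-2.13 = 0.0074131, K2/[H⁺] = 10^-1.09 = 0.081283
α₁ = 1/(1 + 0.0074131 + 0.081283) = 1/1.0887 = 0.9185; α₂ = α₁·K2/[H⁺] = 0.07466
α₁ + 2α₂ = 1.0679
DIC = CA / (α₁ + 2α₂) = 2.36 / 1.0679 = 2.21 mmol/kg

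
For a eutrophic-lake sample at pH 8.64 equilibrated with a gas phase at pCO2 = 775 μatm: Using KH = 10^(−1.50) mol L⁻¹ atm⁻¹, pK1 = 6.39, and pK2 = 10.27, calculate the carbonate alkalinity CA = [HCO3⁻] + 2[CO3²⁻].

[CO2*] = KH · pCO2 = 10^(−1.50) × 775×10^-6 = 2.451×10^-5 mol/L
α₀ = 1/(1 + K1/[H⁺] + K1K2/[H⁺]²) = 1/(1 + 10^+2.25 + 10^+0.62) = 0.005465
DIC = [CO2*]/α₀ = 2.451×10^-5 / 0.005465 = 4.485 mmol/L
CA = (α₁ + 2α₂)·DIC = (0.9718 + 2×0.02278) × 4.485 = 4.56 mmol/L

CA = 4.56 mmol/L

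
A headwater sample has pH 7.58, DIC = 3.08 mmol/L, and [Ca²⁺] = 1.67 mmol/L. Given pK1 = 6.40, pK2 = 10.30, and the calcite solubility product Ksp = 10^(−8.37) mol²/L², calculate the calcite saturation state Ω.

Ω = 2.15

α₂ = 1 / (1 + [H⁺]/K2 + [H⁺]²/(K1K2)) = 1 / (1 + 10^+2.72 + 10^+1.54)
   = 1 / (1 + 524.81 + 34.674) = 1/560.48 = 0.001784
[CO3²⁻] = α₂ × DIC = 0.001784 × 3.08 = 0.005495 mmol/L = 5.495 μmol/L
Ksp = 10^(−8.37) = 4.266×10^-9
Ω = [Ca²⁺][CO3²⁻]/Ksp = (1.67×10^-3)(5.495×10^-6) / 4.266×10^-9 = 2.15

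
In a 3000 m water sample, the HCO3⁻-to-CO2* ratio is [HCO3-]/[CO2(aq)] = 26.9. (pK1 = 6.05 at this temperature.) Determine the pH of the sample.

From K1 = [H⁺][HCO3-]/[CO2(aq)]:  pH = pK1 + log₁₀([HCO3-]/[CO2(aq)])
log₁₀(26.9) = +1.430
pH = 6.05 + (+1.430) = 7.48

pH = 7.48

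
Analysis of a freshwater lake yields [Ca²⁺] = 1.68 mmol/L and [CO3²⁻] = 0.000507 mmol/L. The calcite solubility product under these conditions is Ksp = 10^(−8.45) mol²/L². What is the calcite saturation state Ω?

Ω = 0.240

Ksp = 10^(−8.45) = 3.548×10^-9
Ω = [Ca²⁺][CO3²⁻]/Ksp = (1.68×10^-3)(0.000507×10^-3) / 3.548×10^-9 = 0.240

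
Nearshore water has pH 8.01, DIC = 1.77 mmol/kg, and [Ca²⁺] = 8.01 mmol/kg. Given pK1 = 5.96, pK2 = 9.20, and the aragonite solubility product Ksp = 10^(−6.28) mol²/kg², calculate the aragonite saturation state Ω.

Ω = 1.62

α₂ = 1 / (1 + [H⁺]/K2 + [H⁺]²/(K1K2)) = 1 / (1 + 10^+1.19 + 10^-0.86)
   = 1 / (1 + 15.488 + 0.13804) = 1/16.626 = 0.06015
[CO3²⁻] = α₂ × DIC = 0.06015 × 1.77 = 0.1065 mmol/kg
Ksp = 10^(−6.28) = 5.248×10^-7
Ω = [Ca²⁺][CO3²⁻]/Ksp = (8.01×10^-3)(1.065×10^-4) / 5.248×10^-7 = 1.62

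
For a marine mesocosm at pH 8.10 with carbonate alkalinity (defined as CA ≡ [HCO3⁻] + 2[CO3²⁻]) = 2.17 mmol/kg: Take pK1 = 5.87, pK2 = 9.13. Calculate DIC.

CA = [HCO3⁻] + 2[CO3²⁻] = (α₁ + 2α₂)·DIC
At pH 8.10: [H⁺]/K1 = 10^-2.23 = 0.0058884, K2/[H⁺] = 10^-1.03 = 0.093325
α₁ = 1/(1 + 0.0058884 + 0.093325) = 1/1.0992 = 0.9097; α₂ = α₁·K2/[H⁺] = 0.08490
α₁ + 2α₂ = 1.0795
DIC = CA / (α₁ + 2α₂) = 2.17 / 1.0795 = 2.01 mmol/kg

DIC = 2.01 mmol/kg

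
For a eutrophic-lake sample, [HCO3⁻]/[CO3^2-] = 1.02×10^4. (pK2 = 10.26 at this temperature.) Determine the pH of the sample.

From K2 = [H⁺][CO3^2-]/[HCO3⁻]:  pH = pK2 − log₁₀([HCO3⁻]/[CO3^2-])
log₁₀(1.02×10^4) = +4.009
pH = 10.26 − (+4.009) = 6.25

pH = 6.25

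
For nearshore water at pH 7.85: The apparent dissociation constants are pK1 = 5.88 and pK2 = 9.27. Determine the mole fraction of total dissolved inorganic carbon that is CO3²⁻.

α₂ = 0.0363

α₂ = 1 / (1 + [H⁺]/K2 + [H⁺]²/(K1K2)) = 1 / (1 + 10^+1.42 + 10^-0.55)
   = 1 / (1 + 26.303 + 0.28184) = 1/27.585 = 0.03625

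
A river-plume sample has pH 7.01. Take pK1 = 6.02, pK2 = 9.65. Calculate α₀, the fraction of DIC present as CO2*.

α₀ = 0.0926

α₀ = 1 / (1 + K1/[H⁺] + K1K2/[H⁺]²) = 1 / (1 + 10^+0.99 + 10^-1.65)
   = 1 / (1 + 9.7724 + 0.022387) = 1/10.795 = 0.09264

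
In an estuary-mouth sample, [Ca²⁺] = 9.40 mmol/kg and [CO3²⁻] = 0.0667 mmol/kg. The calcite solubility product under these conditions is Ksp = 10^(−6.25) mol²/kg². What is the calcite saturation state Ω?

Ω = 1.11

Ksp = 10^(−6.25) = 5.623×10^-7
Ω = [Ca²⁺][CO3²⁻]/Ksp = (9.40×10^-3)(0.0667×10^-3) / 5.623×10^-7 = 1.11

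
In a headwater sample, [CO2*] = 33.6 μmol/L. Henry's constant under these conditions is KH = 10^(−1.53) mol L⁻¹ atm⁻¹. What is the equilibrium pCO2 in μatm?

pCO2 = 1140 μatm

KH = 10^(−1.53) = 2.951×10^-2 mol L⁻¹ atm⁻¹
pCO2 = [CO2*]/KH = 33.6×10^-6 / 2.951×10^-2 = 1.14×10^-3 atm = 1140 μatm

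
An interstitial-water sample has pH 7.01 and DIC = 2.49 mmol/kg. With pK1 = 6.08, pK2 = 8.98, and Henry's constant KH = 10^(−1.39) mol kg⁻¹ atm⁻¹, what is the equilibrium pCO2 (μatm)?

α₀ = 1 / (1 + K1/[H⁺] + K1K2/[H⁺]²) = 1 / (1 + 10^+0.93 + 10^-1.04)
   = 1 / (1 + 8.5114 + 0.091201) = 1/9.6026 = 0.1041
[CO2*] = α₀ × DIC = 0.1041 × 2.49 = 0.2593 mmol/kg
pCO2 = [CO2*]/KH = 2.593×10^-4 / 4.074×10^-2 = 6370 μatm

pCO2 = 6370 μatm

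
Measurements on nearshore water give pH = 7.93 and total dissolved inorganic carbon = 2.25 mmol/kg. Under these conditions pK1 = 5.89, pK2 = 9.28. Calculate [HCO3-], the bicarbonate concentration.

[HCO3⁻] = 2.14 mmol/kg

α₁ = 1 / (1 + [H⁺]/K1 + K2/[H⁺]) = 1 / (1 + 10^-2.04 + 10^-1.35)
   = 1 / (1 + 0.0091201 + 0.044668) = 1/1.0538 = 0.9490
[HCO3⁻] = α₁ × DIC = 0.9490 × 2.25 = 2.14 mmol/kg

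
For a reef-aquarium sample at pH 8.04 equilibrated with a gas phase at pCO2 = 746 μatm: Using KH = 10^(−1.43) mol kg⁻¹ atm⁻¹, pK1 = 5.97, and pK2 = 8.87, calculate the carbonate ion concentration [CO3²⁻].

[CO3²⁻] = 0.482 mmol/kg

[CO2*] = KH · pCO2 = 10^(−1.43) × 746×10^-6 = 2.772×10^-5 mol/kg
α₀ = 1/(1 + K1/[H⁺] + K1K2/[H⁺]²) = 1/(1 + 10^+2.07 + 10^+1.24) = 0.007360
DIC = [CO2*]/α₀ = 2.772×10^-5 / 0.007360 = 3.766 mmol/kg
[CO3²⁻] = α₂·DIC; α₂ = 0.1279, so [CO3²⁻] = 0.1279 × 3.766 = 0.482 mmol/kg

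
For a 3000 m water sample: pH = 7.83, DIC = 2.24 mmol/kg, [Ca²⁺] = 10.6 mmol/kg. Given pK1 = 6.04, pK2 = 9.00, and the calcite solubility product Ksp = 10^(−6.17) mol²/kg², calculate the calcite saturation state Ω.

Ω = 2.19

α₂ = 1 / (1 + [H⁺]/K2 + [H⁺]²/(K1K2)) = 1 / (1 + 10^+1.17 + 10^-0.62)
   = 1 / (1 + 14.791 + 0.23988) = 1/16.031 = 0.06238
[CO3²⁻] = α₂ × DIC = 0.06238 × 2.24 = 0.1397 mmol/kg
Ksp = 10^(−6.17) = 6.761×10^-7
Ω = [Ca²⁺][CO3²⁻]/Ksp = (10.6×10^-3)(1.397×10^-4) / 6.761×10^-7 = 2.19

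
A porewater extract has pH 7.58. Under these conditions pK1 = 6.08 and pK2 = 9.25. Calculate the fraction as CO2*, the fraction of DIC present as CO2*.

α₀ = 0.0300

α₀ = 1 / (1 + K1/[H⁺] + K1K2/[H⁺]²) = 1 / (1 + 10^+1.50 + 10^-0.17)
   = 1 / (1 + 31.623 + 0.67608) = 1/33.299 = 0.03003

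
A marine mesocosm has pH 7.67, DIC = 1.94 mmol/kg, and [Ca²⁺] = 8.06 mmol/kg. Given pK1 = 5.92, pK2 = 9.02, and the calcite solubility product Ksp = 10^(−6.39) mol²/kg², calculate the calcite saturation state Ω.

α₂ = 1 / (1 + [H⁺]/K2 + [H⁺]²/(K1K2)) = 1 / (1 + 10^+1.35 + 10^-0.40)
   = 1 / (1 + 22.387 + 0.39811) = 1/23.785 = 0.04204
[CO3²⁻] = α₂ × DIC = 0.04204 × 1.94 = 0.08156 mmol/kg
Ksp = 10^(−6.39) = 4.074×10^-7
Ω = [Ca²⁺][CO3²⁻]/Ksp = (8.06×10^-3)(8.156×10^-5) / 4.074×10^-7 = 1.61

Ω = 1.61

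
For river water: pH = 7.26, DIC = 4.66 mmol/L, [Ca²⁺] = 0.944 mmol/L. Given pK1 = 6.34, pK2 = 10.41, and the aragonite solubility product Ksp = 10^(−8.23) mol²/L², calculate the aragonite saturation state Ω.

Ω = 0.472

α₂ = 1 / (1 + [H⁺]/K2 + [H⁺]²/(K1K2)) = 1 / (1 + 10^+3.15 + 10^+2.23)
   = 1 / (1 + 1412.5 + 169.82) = 1/1583.4 = 0.0006316
[CO3²⁻] = α₂ × DIC = 0.0006316 × 4.66 = 0.002943 mmol/L = 2.943 μmol/L
Ksp = 10^(−8.23) = 5.888×10^-9
Ω = [Ca²⁺][CO3²⁻]/Ksp = (0.944×10^-3)(2.943×10^-6) / 5.888×10^-9 = 0.472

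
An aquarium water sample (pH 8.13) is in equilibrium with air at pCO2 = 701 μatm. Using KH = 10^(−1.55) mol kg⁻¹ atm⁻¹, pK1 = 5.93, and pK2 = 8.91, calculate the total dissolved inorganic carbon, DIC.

DIC = 3.67 mmol/kg

[CO2*] = KH · pCO2 = 10^(−1.55) × 701×10^-6 = 1.976×10^-5 mol/kg
α₀ = 1/(1 + K1/[H⁺] + K1K2/[H⁺]²) = 1/(1 + 10^+2.20 + 10^+1.42) = 0.005382
DIC = [CO2*]/α₀ = 1.976×10^-5 / 0.005382 = 3.67 mmol/kg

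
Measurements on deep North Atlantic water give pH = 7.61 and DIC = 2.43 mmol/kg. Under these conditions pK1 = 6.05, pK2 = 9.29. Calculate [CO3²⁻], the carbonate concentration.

α₂ = 1 / (1 + [H⁺]/K2 + [H⁺]²/(K1K2)) = 1 / (1 + 10^+1.68 + 10^+0.12)
   = 1 / (1 + 47.863 + 1.3183) = 1/50.181 = 0.01993
[CO3²⁻] = α₂ × DIC = 0.01993 × 2.43 = 0.0484 mmol/kg

[CO3²⁻] = 0.0484 mmol/kg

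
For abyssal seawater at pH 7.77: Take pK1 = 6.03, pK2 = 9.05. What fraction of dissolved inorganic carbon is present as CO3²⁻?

α₂ = 0.0490

α₂ = 1 / (1 + [H⁺]/K2 + [H⁺]²/(K1K2)) = 1 / (1 + 10^+1.28 + 10^-0.46)
   = 1 / (1 + 19.055 + 0.34674) = 1/20.401 = 0.04902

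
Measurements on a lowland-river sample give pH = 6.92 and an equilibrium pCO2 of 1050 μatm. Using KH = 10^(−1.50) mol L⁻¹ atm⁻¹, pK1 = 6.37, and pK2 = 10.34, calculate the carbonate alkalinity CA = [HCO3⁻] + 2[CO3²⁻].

[CO2*] = KH · pCO2 = 10^(−1.50) × 1050×10^-6 = 3.320×10^-5 mol/L
α₀ = 1/(1 + K1/[H⁺] + K1K2/[H⁺]²) = 1/(1 + 10^+0.55 + 10^-2.87) = 0.2198
DIC = [CO2*]/α₀ = 3.320×10^-5 / 0.2198 = 0.1511 mmol/L
CA = (α₁ + 2α₂)·DIC = (0.7799 + 2×0.0002965) × 0.1511 = 0.118 mmol/L

CA = 0.118 mmol/L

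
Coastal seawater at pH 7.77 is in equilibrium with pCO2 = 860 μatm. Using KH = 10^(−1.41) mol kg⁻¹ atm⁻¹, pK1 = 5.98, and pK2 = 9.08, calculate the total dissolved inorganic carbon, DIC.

[CO2*] = KH · pCO2 = 10^(−1.41) × 860×10^-6 = 3.346×10^-5 mol/kg
α₀ = 1/(1 + K1/[H⁺] + K1K2/[H⁺]²) = 1/(1 + 10^+1.79 + 10^+0.48) = 0.01523
DIC = [CO2*]/α₀ = 3.346×10^-5 / 0.01523 = 2.20 mmol/kg

DIC = 2.20 mmol/kg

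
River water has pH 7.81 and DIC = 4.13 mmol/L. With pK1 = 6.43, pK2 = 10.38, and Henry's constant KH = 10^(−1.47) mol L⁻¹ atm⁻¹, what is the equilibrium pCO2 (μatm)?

pCO2 = 4870 μatm

α₀ = 1 / (1 + K1/[H⁺] + K1K2/[H⁺]²) = 1 / (1 + 10^+1.38 + 10^-1.19)
   = 1 / (1 + 23.988 + 0.064565) = 1/25.053 = 0.03992
[CO2*] = α₀ × DIC = 0.03992 × 4.13 = 0.1649 mmol/L
pCO2 = [CO2*]/KH = 1.649×10^-4 / 3.388×10^-2 = 4870 μatm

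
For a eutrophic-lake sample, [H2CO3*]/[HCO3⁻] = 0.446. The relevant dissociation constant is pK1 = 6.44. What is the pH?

pH = 6.79

From K1 = [H⁺][HCO3⁻]/[H2CO3*]:  pH = pK1 − log₁₀([H2CO3*]/[HCO3⁻])
log₁₀(0.446) = -0.351
pH = 6.44 − (-0.351) = 6.79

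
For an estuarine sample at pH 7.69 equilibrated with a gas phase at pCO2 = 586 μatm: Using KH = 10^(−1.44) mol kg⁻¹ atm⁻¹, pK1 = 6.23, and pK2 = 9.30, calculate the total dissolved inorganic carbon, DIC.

[CO2*] = KH · pCO2 = 10^(−1.44) × 586×10^-6 = 2.128×10^-5 mol/kg
α₀ = 1/(1 + K1/[H⁺] + K1K2/[H⁺]²) = 1/(1 + 10^+1.46 + 10^-0.15) = 0.03274
DIC = [CO2*]/α₀ = 2.128×10^-5 / 0.03274 = 0.650 mmol/kg

DIC = 0.650 mmol/kg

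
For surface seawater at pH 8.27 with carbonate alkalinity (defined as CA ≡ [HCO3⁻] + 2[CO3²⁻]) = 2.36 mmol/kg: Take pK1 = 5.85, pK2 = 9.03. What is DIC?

DIC = 2.06 mmol/kg

CA = [HCO3⁻] + 2[CO3²⁻] = (α₁ + 2α₂)·DIC
At pH 8.27: [H⁺]/K1 = 10^-2.42 = 0.0038019, K2/[H⁺] = 10^-0.76 = 0.17378
α₁ = 1/(1 + 0.0038019 + 0.17378) = 1/1.1776 = 0.8492; α₂ = α₁·K2/[H⁺] = 0.1476
α₁ + 2α₂ = 1.1443
DIC = CA / (α₁ + 2α₂) = 2.36 / 1.1443 = 2.06 mmol/kg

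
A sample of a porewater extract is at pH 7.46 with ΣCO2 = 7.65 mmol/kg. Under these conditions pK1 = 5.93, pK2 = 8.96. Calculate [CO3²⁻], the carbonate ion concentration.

α₂ = 1 / (1 + [H⁺]/K2 + [H⁺]²/(K1K2)) = 1 / (1 + 10^+1.50 + 10^-0.03)
   = 1 / (1 + 31.623 + 0.93325) = 1/33.556 = 0.02980
[CO3²⁻] = α₂ × DIC = 0.02980 × 7.65 = 0.228 mmol/kg

[CO3²⁻] = 0.228 mmol/kg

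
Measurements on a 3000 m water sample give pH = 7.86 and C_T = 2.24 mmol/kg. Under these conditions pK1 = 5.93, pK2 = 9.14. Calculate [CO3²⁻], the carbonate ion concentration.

α₂ = 1 / (1 + [H⁺]/K2 + [H⁺]²/(K1K2)) = 1 / (1 + 10^+1.28 + 10^-0.65)
   = 1 / (1 + 19.055 + 0.22387) = 1/20.278 = 0.04931
[CO3²⁻] = α₂ × DIC = 0.04931 × 2.24 = 0.110 mmol/kg

[CO3²⁻] = 0.110 mmol/kg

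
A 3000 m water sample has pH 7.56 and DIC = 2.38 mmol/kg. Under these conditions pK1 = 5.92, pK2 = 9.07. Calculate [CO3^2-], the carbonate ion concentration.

[CO3²⁻] = 0.0698 mmol/kg

α₂ = 1 / (1 + [H⁺]/K2 + [H⁺]²/(K1K2)) = 1 / (1 + 10^+1.51 + 10^-0.13)
   = 1 / (1 + 32.359 + 0.74131) = 1/34.101 = 0.02932
[CO3²⁻] = α₂ × DIC = 0.02932 × 2.38 = 0.0698 mmol/kg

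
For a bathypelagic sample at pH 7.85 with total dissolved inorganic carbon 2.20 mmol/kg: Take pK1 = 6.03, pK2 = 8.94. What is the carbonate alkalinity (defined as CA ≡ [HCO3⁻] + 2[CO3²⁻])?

CA = [HCO3⁻] + 2[CO3²⁻] = (α₁ + 2α₂)·DIC
At pH 7.85: [H⁺]/K1 = 10^-1.82 = 0.015136, K2/[H⁺] = 10^-1.09 = 0.081283
α₁ = 1/(1 + 0.015136 + 0.081283) = 1/1.0964 = 0.9121; α₂ = α₁·K2/[H⁺] = 0.07414
α₁ + 2α₂ = 1.0603
CA = 1.0603 × 2.20 = 2.33 mmol/kg

CA = 2.33 mmol/kg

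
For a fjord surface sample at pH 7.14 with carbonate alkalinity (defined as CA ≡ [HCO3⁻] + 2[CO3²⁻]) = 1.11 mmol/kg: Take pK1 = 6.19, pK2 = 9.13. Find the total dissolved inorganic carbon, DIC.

CA = [HCO3⁻] + 2[CO3²⁻] = (α₁ + 2α₂)·DIC
At pH 7.14: [H⁺]/K1 = 10^-0.95 = 0.11220, K2/[H⁺] = 10^-1.99 = 0.010233
α₁ = 1/(1 + 0.11220 + 0.010233) = 1/1.1224 = 0.8909; α₂ = α₁·K2/[H⁺] = 0.009117
α₁ + 2α₂ = 0.9092
DIC = CA / (α₁ + 2α₂) = 1.11 / 0.9092 = 1.22 mmol/kg

DIC = 1.22 mmol/kg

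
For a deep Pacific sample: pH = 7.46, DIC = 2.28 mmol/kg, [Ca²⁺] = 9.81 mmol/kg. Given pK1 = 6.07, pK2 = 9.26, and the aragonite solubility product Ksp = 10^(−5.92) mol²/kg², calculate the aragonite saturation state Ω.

Ω = 0.279

α₂ = 1 / (1 + [H⁺]/K2 + [H⁺]²/(K1K2)) = 1 / (1 + 10^+1.80 + 10^+0.41)
   = 1 / (1 + 63.096 + 2.5704) = 1/66.666 = 0.01500
[CO3²⁻] = α₂ × DIC = 0.01500 × 2.28 = 0.03420 mmol/kg
Ksp = 10^(−5.92) = 1.202×10^-6
Ω = [Ca²⁺][CO3²⁻]/Ksp = (9.81×10^-3)(3.420×10^-5) / 1.202×10^-6 = 0.279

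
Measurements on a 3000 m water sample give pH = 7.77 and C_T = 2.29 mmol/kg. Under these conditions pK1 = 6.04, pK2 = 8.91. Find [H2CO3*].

α₀ = 1 / (1 + K1/[H⁺] + K1K2/[H⁺]²) = 1 / (1 + 10^+1.73 + 10^+0.59)
   = 1 / (1 + 53.703 + 3.8905) = 1/58.594 = 0.01707
[CO2*] = α₀ × DIC = 0.01707 × 2.29 = 0.0391 mmol/kg

[CO2*] = 0.0391 mmol/kg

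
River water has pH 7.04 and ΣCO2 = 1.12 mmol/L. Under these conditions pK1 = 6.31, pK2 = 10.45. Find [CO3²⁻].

[CO3²⁻] = 0.367 μmol/L

α₂ = 1 / (1 + [H⁺]/K2 + [H⁺]²/(K1K2)) = 1 / (1 + 10^+3.41 + 10^+2.68)
   = 1 / (1 + 2570.4 + 478.63) = 1/3050.0 = 0.0003279
[CO3²⁻] = α₂ × DIC = 0.0003279 × 1.12 = 0.000367 mmol/L = 0.367 μmol/L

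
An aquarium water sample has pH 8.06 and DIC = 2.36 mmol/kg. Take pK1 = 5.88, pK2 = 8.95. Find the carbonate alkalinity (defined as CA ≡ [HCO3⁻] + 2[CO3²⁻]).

CA = 2.61 mmol/kg

CA = [HCO3⁻] + 2[CO3²⁻] = (α₁ + 2α₂)·DIC
At pH 8.06: [H⁺]/K1 = 10^-2.18 = 0.0066069, K2/[H⁺] = 10^-0.89 = 0.12882
α₁ = 1/(1 + 0.0066069 + 0.12882) = 1/1.1354 = 0.8807; α₂ = α₁·K2/[H⁺] = 0.1135
α₁ + 2α₂ = 1.1076
CA = 1.1076 × 2.36 = 2.61 mmol/kg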